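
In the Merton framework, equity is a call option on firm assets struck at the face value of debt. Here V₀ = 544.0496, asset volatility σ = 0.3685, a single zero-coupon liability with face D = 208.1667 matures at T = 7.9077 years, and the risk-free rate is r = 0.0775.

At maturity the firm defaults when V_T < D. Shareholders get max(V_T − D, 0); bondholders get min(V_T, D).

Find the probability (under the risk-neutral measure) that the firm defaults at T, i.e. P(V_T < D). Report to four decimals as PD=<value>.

d₁ = [ln(V₀/D) + (r + σ²/2)T] / (σ√T)
   = [ln(544.0496/208.1667) + (0.0775 + 0.5·0.3685²)·7.9077] / (0.3685·√7.9077)
   = [0.960701 + 1.149749] / 1.036245 = 2.036632
d₂ = d₁ − σ√T = 2.036632 − 1.036245 = 1.000386
risk-neutral PD = N(−d₂) = N(-1.000386) = 0.158562

PD=0.1586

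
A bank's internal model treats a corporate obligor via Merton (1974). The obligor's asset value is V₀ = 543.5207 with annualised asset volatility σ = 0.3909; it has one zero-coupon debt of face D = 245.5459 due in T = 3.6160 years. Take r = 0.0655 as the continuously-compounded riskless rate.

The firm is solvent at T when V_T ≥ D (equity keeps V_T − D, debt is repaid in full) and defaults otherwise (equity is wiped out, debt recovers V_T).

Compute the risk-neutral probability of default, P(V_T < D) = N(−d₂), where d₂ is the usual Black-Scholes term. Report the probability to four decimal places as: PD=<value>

PD=0.1548

d₁ = [ln(V₀/D) + (r + σ²/2)T] / (σ√T)
   = [ln(543.5207/245.5459) + (0.0655 + 0.5·0.3909²)·3.6160] / (0.3909·√3.6160)
   = [0.794584 + 0.513115] / 0.743327 = 1.759252
d₂ = d₁ − σ√T = 1.759252 − 0.743327 = 1.015925
risk-neutral PD = N(−d₂) = N(-1.015925) = 0.154833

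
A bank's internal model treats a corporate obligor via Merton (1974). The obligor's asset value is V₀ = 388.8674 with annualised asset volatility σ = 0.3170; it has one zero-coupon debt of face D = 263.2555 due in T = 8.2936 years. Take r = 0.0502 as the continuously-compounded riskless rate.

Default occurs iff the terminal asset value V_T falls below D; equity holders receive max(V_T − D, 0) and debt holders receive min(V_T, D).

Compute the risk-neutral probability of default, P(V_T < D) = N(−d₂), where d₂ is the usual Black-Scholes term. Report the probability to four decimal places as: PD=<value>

PD=0.3347

d₁ = [ln(V₀/D) + (r + σ²/2)T] / (σ√T)
   = [ln(388.8674/263.2555) + (0.0502 + 0.5·0.3170²)·8.2936] / (0.3170·√8.2936)
   = [0.390113 + 0.833047] / 0.912916 = 1.339838
d₂ = d₁ − σ√T = 1.339838 − 0.912916 = 0.426922
risk-neutral PD = N(−d₂) = N(-0.426922) = 0.334718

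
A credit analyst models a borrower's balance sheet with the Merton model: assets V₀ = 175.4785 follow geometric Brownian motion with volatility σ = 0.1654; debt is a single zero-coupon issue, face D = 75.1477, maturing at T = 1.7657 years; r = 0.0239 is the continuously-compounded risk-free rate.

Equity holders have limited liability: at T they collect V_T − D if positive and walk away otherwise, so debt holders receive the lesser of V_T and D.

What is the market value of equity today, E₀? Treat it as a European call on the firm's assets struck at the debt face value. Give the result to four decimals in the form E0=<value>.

d₁ = [ln(V₀/D) + (r + σ²/2)T] / (σ√T)
   = [ln(175.4785/75.1477) + (0.0239 + 0.5·0.1654²)·1.7657] / (0.1654·√1.7657)
   = [0.848061 + 0.066352] / 0.219783 = 4.160530
d₂ = d₁ − σ√T = 4.160530 − 0.219783 = 3.940747
N(d₁) = 0.999984,  N(d₂) = 0.999959,  e^(−rT) = 0.958678
E₀ = V₀·N(d₁) − D·e^(−rT)·N(d₂)
   = 175.4785·0.999984 − 75.1477·0.958678·0.999959 = 103.436208

E0=103.4362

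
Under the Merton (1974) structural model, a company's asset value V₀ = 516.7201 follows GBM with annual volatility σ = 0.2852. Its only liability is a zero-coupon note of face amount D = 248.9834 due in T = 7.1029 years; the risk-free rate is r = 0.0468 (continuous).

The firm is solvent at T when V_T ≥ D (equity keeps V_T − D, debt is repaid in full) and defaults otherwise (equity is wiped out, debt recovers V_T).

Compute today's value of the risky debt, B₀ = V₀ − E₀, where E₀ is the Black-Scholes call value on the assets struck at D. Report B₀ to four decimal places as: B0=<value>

d₁ = [ln(V₀/D) + (r + σ²/2)T] / (σ√T)
   = [ln(516.7201/248.9834) + (0.0468 + 0.5·0.2852²)·7.1029] / (0.2852·√7.1029)
   = [0.730115 + 0.621287] / 0.760094 = 1.777941
d₂ = d₁ − σ√T = 1.777941 − 0.760094 = 1.017847
N(d₁) = 0.962293,  N(d₂) = 0.845625,  e^(−rT) = 0.717189
E₀ = V₀·N(d₁) − D·e^(−rT)·N(d₂)
   = 516.7201·0.962293 − 248.9834·0.717189·0.845625 = 346.234598
B₀ = V₀ − E₀ = 516.7201 − 346.234598 = 170.485502

B0=170.4855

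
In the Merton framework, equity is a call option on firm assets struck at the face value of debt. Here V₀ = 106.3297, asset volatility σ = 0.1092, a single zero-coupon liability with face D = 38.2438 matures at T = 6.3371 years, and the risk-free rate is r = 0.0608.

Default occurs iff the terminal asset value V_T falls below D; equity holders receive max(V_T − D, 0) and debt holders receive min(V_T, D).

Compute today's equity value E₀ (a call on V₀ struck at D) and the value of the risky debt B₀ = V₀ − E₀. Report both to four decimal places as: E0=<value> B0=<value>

E0=80.3144 B0=26.0153

d₁ = [ln(V₀/D) + (r + σ²/2)T] / (σ√T)
   = [ln(106.3297/38.2438) + (0.0608 + 0.5·0.1092²)·6.3371] / (0.1092·√6.3371)
   = [1.022563 + 0.423079] / 0.274896 = 5.258877
d₂ = d₁ − σ√T = 5.258877 − 0.274896 = 4.983982
N(d₁) = 1.000000,  N(d₂) = 1.000000,  e^(−rT) = 0.680249
E₀ = V₀·N(d₁) − D·e^(−rT)·N(d₂)
   = 106.3297·1.000000 − 38.2438·0.680249·1.000000 = 80.314376
B₀ = V₀ − E₀ = 106.3297 − 80.314376 = 26.015324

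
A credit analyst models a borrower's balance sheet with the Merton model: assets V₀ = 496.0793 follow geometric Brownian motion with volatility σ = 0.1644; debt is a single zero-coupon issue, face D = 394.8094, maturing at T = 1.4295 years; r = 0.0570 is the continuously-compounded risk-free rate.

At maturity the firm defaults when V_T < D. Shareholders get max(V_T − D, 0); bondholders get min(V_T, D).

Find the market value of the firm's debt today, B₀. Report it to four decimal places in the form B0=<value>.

B0=361.8700

d₁ = [ln(V₀/D) + (r + σ²/2)T] / (σ√T)
   = [ln(496.0793/394.8094) + (0.0570 + 0.5·0.1644²)·1.4295] / (0.1644·√1.4295)
   = [0.228333 + 0.100799] / 0.196559 = 1.674465
d₂ = d₁ − σ√T = 1.674465 − 0.196559 = 1.477906
N(d₁) = 0.952980,  N(d₂) = 0.930284,  e^(−rT) = 0.921750
E₀ = V₀·N(d₁) − D·e^(−rT)·N(d₂)
   = 496.0793·0.952980 − 394.8094·0.921750·0.930284 = 134.209291
B₀ = V₀ − E₀ = 496.0793 − 134.209291 = 361.870009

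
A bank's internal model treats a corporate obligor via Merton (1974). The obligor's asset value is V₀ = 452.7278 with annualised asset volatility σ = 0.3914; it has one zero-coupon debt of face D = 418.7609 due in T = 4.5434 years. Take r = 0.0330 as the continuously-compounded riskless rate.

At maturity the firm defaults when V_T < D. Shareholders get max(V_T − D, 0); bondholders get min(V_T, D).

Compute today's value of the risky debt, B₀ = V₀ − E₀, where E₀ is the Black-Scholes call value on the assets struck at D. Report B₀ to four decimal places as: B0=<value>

d₁ = [ln(V₀/D) + (r + σ²/2)T] / (σ√T)
   = [ln(452.7278/418.7609) + (0.0330 + 0.5·0.3914²)·4.5434] / (0.3914·√4.5434)
   = [0.077991 + 0.497943] / 0.834279 = 0.690337
d₂ = d₁ − σ√T = 0.690337 − 0.834279 = -0.143942
N(d₁) = 0.755009,  N(d₂) = 0.442773,  e^(−rT) = 0.860766
E₀ = V₀·N(d₁) − D·e^(−rT)·N(d₂)
   = 452.7278·0.755009 − 418.7609·0.860766·0.442773 = 182.213582
B₀ = V₀ − E₀ = 452.7278 − 182.213582 = 270.514218

B0=270.5142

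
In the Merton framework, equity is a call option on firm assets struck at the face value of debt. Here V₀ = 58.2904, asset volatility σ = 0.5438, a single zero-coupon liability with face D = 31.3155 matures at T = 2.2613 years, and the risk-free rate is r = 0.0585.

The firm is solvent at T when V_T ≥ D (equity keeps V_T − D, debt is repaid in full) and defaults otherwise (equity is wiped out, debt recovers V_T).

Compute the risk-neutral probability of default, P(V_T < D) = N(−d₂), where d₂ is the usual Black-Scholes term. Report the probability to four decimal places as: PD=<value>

PD=0.3041

d₁ = [ln(V₀/D) + (r + σ²/2)T] / (σ√T)
   = [ln(58.2904/31.3155) + (0.0585 + 0.5·0.5438²)·2.2613] / (0.5438·√2.2613)
   = [0.621324 + 0.466640] / 0.817746 = 1.330443
d₂ = d₁ − σ√T = 1.330443 − 0.817746 = 0.512698
risk-neutral PD = N(−d₂) = N(-0.512698) = 0.304081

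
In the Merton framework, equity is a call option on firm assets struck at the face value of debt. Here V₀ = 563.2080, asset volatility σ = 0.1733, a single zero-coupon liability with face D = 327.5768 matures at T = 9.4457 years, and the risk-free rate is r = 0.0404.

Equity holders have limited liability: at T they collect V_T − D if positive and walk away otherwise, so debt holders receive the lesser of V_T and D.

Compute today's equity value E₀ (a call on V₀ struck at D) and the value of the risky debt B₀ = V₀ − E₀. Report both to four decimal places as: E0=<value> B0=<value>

d₁ = [ln(V₀/D) + (r + σ²/2)T] / (σ√T)
   = [ln(563.2080/327.5768) + (0.0404 + 0.5·0.1733²)·9.4457] / (0.1733·√9.4457)
   = [0.541926 + 0.523447] / 0.532618 = 2.000259
d₂ = d₁ − σ√T = 2.000259 − 0.532618 = 1.467642
N(d₁) = 0.977264,  N(d₂) = 0.928899,  e^(−rT) = 0.682764
E₀ = V₀·N(d₁) − D·e^(−rT)·N(d₂)
   = 563.2080·0.977264 − 327.5768·0.682764·0.928899 = 342.647475
B₀ = V₀ − E₀ = 563.2080 − 342.647475 = 220.560525

E0=342.6475 B0=220.5605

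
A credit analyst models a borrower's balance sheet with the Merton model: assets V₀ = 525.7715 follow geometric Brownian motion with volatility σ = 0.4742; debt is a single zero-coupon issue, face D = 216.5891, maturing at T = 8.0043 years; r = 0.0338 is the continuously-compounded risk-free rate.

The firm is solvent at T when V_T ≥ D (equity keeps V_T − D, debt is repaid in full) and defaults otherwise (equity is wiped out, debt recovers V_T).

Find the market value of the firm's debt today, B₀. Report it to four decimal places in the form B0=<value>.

B0=128.0994

d₁ = [ln(V₀/D) + (r + σ²/2)T] / (σ√T)
   = [ln(525.7715/216.5891) + (0.0338 + 0.5·0.4742²)·8.0043] / (0.4742·√8.0043)
   = [0.886865 + 1.170491] / 1.341601 = 1.533509
d₂ = d₁ − σ√T = 1.533509 − 1.341601 = 0.191908
N(d₁) = 0.937425,  N(d₂) = 0.576093,  e^(−rT) = 0.762963
E₀ = V₀·N(d₁) − D·e^(−rT)·N(d₂)
   = 525.7715·0.937425 − 216.5891·0.762963·0.576093 = 397.672112
B₀ = V₀ − E₀ = 525.7715 − 397.672112 = 128.099388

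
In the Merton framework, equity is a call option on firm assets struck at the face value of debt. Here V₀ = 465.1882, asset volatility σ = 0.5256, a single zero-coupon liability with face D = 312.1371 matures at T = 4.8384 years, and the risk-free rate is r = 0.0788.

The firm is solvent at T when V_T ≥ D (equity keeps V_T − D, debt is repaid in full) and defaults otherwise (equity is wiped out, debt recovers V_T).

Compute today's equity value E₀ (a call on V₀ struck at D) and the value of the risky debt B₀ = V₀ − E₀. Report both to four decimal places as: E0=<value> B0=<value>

E0=301.4753 B0=163.7129

d₁ = [ln(V₀/D) + (r + σ²/2)T] / (σ√T)
   = [ln(465.1882/312.1371) + (0.0788 + 0.5·0.5256²)·4.8384] / (0.5256·√4.8384)
   = [0.399000 + 1.049583] / 1.156129 = 1.252959
d₂ = d₁ − σ√T = 1.252959 − 1.156129 = 0.096830
N(d₁) = 0.894890,  N(d₂) = 0.538569,  e^(−rT) = 0.682996
E₀ = V₀·N(d₁) − D·e^(−rT)·N(d₂)
   = 465.1882·0.894890 − 312.1371·0.682996·0.538569 = 301.475347
B₀ = V₀ − E₀ = 465.1882 − 301.475347 = 163.712853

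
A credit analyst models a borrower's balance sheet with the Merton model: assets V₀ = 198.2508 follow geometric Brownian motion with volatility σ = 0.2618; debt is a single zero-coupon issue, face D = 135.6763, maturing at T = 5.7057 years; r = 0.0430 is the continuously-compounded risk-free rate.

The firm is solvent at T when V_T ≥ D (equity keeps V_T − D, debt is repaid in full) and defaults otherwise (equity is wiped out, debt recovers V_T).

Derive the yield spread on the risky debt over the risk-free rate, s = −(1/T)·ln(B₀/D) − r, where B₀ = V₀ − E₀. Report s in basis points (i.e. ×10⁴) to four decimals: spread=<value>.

d₁ = [ln(V₀/D) + (r + σ²/2)T] / (σ√T)
   = [ln(198.2508/135.6763) + (0.0430 + 0.5·0.2618²)·5.7057] / (0.2618·√5.7057)
   = [0.379261 + 0.440877] / 0.625351 = 1.311484
d₂ = d₁ − σ√T = 1.311484 − 0.625351 = 0.686133
N(d₁) = 0.905153,  N(d₂) = 0.753685,  e^(−rT) = 0.782434
E₀ = V₀·N(d₁) − D·e^(−rT)·N(d₂)
   = 198.2508·0.905153 − 135.6763·0.782434·0.753685 = 99.437697
B₀ = V₀ − E₀ = 198.2508 − 99.437697 = 98.813103
spread = −(1/T)·ln(B₀/D) − r = −(1/5.7057)·ln(98.813103/135.6763) − 0.0430 = 0.01256578
in basis points: 0.01256578 × 10⁴ = 125.6578 bp

spread=125.6578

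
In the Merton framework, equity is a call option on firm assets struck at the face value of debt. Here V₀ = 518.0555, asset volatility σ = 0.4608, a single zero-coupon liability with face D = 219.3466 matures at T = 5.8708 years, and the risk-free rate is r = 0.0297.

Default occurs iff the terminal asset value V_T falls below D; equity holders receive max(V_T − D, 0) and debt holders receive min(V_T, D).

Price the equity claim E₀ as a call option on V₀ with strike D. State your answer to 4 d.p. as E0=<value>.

E0=363.8178

d₁ = [ln(V₀/D) + (r + σ²/2)T] / (σ√T)
   = [ln(518.0555/219.3466) + (0.0297 + 0.5·0.4608²)·5.8708] / (0.4608·√5.8708)
   = [0.859429 + 0.797656] / 1.116506 = 1.484170
d₂ = d₁ − σ√T = 1.484170 − 1.116506 = 0.367664
N(d₁) = 0.931118,  N(d₂) = 0.643438,  e^(−rT) = 0.839992
E₀ = V₀·N(d₁) − D·e^(−rT)·N(d₂)
   = 518.0555·0.931118 − 219.3466·0.839992·0.643438 = 363.817759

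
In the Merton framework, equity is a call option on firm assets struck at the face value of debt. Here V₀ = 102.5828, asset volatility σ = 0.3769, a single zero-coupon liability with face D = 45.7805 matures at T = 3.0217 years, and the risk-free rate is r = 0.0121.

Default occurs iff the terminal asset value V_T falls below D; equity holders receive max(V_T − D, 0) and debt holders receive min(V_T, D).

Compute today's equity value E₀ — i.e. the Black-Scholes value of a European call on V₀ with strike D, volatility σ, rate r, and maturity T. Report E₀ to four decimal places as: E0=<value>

E0=60.4332

d₁ = [ln(V₀/D) + (r + σ²/2)T] / (σ√T)
   = [ln(102.5828/45.7805) + (0.0121 + 0.5·0.3769²)·3.0217] / (0.3769·√3.0217)
   = [0.806812 + 0.251184] / 0.655167 = 1.614851
d₂ = d₁ − σ√T = 1.614851 − 0.655167 = 0.959684
N(d₁) = 0.946828,  N(d₂) = 0.831393,  e^(−rT) = 0.964098
E₀ = V₀·N(d₁) − D·e^(−rT)·N(d₂)
   = 102.5828·0.946828 − 45.7805·0.964098·0.831393 = 60.433232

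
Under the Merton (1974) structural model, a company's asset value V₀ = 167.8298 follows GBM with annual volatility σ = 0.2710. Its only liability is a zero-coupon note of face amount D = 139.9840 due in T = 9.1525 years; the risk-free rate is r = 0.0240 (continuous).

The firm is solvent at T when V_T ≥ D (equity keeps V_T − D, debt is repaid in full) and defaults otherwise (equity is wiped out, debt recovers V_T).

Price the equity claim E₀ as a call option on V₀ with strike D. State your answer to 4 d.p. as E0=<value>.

E0=77.1610

d₁ = [ln(V₀/D) + (r + σ²/2)T] / (σ√T)
   = [ln(167.8298/139.9840) + (0.0240 + 0.5·0.2710²)·9.1525] / (0.2710·√9.1525)
   = [0.181422 + 0.555744] / 0.819859 = 0.899138
d₂ = d₁ − σ√T = 0.899138 − 0.819859 = 0.079279
N(d₁) = 0.815711,  N(d₂) = 0.531595,  e^(−rT) = 0.802792
E₀ = V₀·N(d₁) − D·e^(−rT)·N(d₂)
   = 167.8298·0.815711 − 139.9840·0.802792·0.531595 = 77.160976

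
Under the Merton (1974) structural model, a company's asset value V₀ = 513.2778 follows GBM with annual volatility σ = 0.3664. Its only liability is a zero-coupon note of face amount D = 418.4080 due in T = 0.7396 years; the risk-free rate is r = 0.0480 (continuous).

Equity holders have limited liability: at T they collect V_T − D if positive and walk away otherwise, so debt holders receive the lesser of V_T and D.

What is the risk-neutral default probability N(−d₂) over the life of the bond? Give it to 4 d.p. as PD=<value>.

PD=0.2730

d₁ = [ln(V₀/D) + (r + σ²/2)T] / (σ√T)
   = [ln(513.2778/418.4080) + (0.0480 + 0.5·0.3664²)·0.7396] / (0.3664·√0.7396)
   = [0.204360 + 0.085146] / 0.315104 = 0.918764
d₂ = d₁ − σ√T = 0.918764 − 0.315104 = 0.603660
risk-neutral PD = N(−d₂) = N(-0.603660) = 0.273035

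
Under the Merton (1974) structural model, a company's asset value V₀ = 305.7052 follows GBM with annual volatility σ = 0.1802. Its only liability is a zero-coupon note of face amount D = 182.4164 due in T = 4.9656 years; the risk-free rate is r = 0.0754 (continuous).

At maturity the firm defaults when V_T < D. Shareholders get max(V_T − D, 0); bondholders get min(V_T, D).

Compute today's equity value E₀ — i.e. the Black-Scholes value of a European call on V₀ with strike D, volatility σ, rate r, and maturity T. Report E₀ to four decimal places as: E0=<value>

E0=180.6168

d₁ = [ln(V₀/D) + (r + σ²/2)T] / (σ√T)
   = [ln(305.7052/182.4164) + (0.0754 + 0.5·0.1802²)·4.9656] / (0.1802·√4.9656)
   = [0.516329 + 0.455028] / 0.401551 = 2.419013
d₂ = d₁ − σ√T = 2.419013 − 0.401551 = 2.017462
N(d₁) = 0.992219,  N(d₂) = 0.978176,  e^(−rT) = 0.687697
E₀ = V₀·N(d₁) − D·e^(−rT)·N(d₂)
   = 305.7052·0.992219 − 182.4164·0.687697·0.978176 = 180.616823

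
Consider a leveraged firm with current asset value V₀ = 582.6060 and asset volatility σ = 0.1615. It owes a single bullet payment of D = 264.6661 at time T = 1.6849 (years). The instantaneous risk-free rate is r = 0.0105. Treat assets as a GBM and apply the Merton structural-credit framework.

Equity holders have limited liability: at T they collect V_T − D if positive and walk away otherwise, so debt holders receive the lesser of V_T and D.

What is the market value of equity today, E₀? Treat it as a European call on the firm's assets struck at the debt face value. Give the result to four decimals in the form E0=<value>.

d₁ = [ln(V₀/D) + (r + σ²/2)T] / (σ√T)
   = [ln(582.6060/264.6661) + (0.0105 + 0.5·0.1615²)·1.6849] / (0.1615·√1.6849)
   = [0.789042 + 0.039664] / 0.209633 = 3.953131
d₂ = d₁ − σ√T = 3.953131 − 0.209633 = 3.743498
N(d₁) = 0.999961,  N(d₂) = 0.999909,  e^(−rT) = 0.982464
E₀ = V₀·N(d₁) − D·e^(−rT)·N(d₂)
   = 582.6060·0.999961 − 264.6661·0.982464·0.999909 = 322.582176

E0=322.5822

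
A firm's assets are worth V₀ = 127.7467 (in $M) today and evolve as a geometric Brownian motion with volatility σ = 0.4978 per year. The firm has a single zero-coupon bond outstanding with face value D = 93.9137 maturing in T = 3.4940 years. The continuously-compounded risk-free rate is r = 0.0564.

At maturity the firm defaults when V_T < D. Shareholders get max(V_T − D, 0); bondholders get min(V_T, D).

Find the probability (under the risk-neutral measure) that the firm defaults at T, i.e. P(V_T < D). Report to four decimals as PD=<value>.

PD=0.4692

d₁ = [ln(V₀/D) + (r + σ²/2)T] / (σ√T)
   = [ln(127.7467/93.9137) + (0.0564 + 0.5·0.4978²)·3.4940] / (0.4978·√3.4940)
   = [0.307673 + 0.629977] / 0.930500 = 1.007684
d₂ = d₁ − σ√T = 1.007684 − 0.930500 = 0.077184
risk-neutral PD = N(−d₂) = N(-0.077184) = 0.469239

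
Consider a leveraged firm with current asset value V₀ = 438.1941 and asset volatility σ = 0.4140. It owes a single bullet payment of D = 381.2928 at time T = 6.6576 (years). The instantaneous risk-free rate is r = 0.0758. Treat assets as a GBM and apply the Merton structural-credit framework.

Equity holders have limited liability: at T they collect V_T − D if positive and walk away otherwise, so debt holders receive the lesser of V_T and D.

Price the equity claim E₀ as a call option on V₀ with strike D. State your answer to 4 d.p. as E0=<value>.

E0=260.7978

d₁ = [ln(V₀/D) + (r + σ²/2)T] / (σ√T)
   = [ln(438.1941/381.2928) + (0.0758 + 0.5·0.4140²)·6.6576] / (0.4140·√6.6576)
   = [0.139094 + 1.075189] / 1.068216 = 1.136739
d₂ = d₁ − σ√T = 1.136739 − 1.068216 = 0.068523
N(d₁) = 0.872176,  N(d₂) = 0.527315,  e^(−rT) = 0.603719
E₀ = V₀·N(d₁) − D·e^(−rT)·N(d₂)
   = 438.1941·0.872176 − 381.2928·0.603719·0.527315 = 260.797816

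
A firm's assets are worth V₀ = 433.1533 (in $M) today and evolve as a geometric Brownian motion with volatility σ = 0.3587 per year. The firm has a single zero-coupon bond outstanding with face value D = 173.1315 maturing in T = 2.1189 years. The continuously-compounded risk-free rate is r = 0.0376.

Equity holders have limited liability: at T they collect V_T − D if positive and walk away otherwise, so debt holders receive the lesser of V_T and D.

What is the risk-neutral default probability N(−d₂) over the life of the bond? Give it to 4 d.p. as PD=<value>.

PD=0.0497

d₁ = [ln(V₀/D) + (r + σ²/2)T] / (σ√T)
   = [ln(433.1533/173.1315) + (0.0376 + 0.5·0.3587²)·2.1189] / (0.3587·√2.1189)
   = [0.917040 + 0.215986] / 0.522140 = 2.169967
d₂ = d₁ − σ√T = 2.169967 − 0.522140 = 1.647828
risk-neutral PD = N(−d₂) = N(-1.647828) = 0.049694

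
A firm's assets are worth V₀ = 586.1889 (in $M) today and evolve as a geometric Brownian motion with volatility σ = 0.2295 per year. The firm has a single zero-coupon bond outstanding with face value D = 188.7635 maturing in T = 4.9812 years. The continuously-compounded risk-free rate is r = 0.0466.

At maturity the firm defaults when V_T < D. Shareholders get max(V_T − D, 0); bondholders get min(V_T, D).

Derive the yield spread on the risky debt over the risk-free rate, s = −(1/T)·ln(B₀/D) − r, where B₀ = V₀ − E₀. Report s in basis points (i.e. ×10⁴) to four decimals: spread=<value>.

spread=2.3497

d₁ = [ln(V₀/D) + (r + σ²/2)T] / (σ√T)
   = [ln(586.1889/188.7635) + (0.0466 + 0.5·0.2295²)·4.9812] / (0.2295·√4.9812)
   = [1.133147 + 0.363304] / 0.512212 = 2.921548
d₂ = d₁ − σ√T = 2.921548 − 0.512212 = 2.409336
N(d₁) = 0.998259,  N(d₂) = 0.992009,  e^(−rT) = 0.792848
E₀ = V₀·N(d₁) − D·e^(−rT)·N(d₂)
   = 586.1889·0.998259 − 188.7635·0.792848·0.992009 = 436.703231
B₀ = V₀ − E₀ = 586.1889 − 436.703231 = 149.485669
spread = −(1/T)·ln(B₀/D) − r = −(1/4.9812)·ln(149.485669/188.7635) − 0.0466 = 0.00023497
in basis points: 0.00023497 × 10⁴ = 2.3497 bp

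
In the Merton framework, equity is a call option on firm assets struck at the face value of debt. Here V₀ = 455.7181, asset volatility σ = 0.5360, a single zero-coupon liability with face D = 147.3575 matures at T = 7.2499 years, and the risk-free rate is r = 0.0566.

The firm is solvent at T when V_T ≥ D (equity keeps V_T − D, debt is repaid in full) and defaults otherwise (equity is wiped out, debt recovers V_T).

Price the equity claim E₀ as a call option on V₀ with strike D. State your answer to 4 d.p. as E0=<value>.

d₁ = [ln(V₀/D) + (r + σ²/2)T] / (σ√T)
   = [ln(455.7181/147.3575) + (0.0566 + 0.5·0.5360²)·7.2499] / (0.5360·√7.2499)
   = [1.129013 + 1.451778] / 1.443214 = 1.788224
d₂ = d₁ − σ√T = 1.788224 − 1.443214 = 0.345010
N(d₁) = 0.963130,  N(d₂) = 0.634957,  e^(−rT) = 0.663422
E₀ = V₀·N(d₁) − D·e^(−rT)·N(d₂)
   = 455.7181·0.963130 − 147.3575·0.663422·0.634957 = 376.842345

E0=376.8423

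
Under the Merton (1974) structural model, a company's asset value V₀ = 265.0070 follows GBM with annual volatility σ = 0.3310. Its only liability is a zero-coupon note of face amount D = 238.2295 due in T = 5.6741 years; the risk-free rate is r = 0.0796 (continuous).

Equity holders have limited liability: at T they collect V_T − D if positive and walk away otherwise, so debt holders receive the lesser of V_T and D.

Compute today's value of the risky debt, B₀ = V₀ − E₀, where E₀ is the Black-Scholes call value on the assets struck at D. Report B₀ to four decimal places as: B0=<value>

B0=130.3253

d₁ = [ln(V₀/D) + (r + σ²/2)T] / (σ√T)
   = [ln(265.0070/238.2295) + (0.0796 + 0.5·0.3310²)·5.6741] / (0.3310·√5.6741)
   = [0.106522 + 0.762488] / 0.788454 = 1.102169
d₂ = d₁ − σ√T = 1.102169 − 0.788454 = 0.313715
N(d₁) = 0.864806,  N(d₂) = 0.623131,  e^(−rT) = 0.636572
E₀ = V₀·N(d₁) − D·e^(−rT)·N(d₂)
   = 265.0070·0.864806 − 238.2295·0.636572·0.623131 = 134.681691
B₀ = V₀ − E₀ = 265.0070 − 134.681691 = 130.325309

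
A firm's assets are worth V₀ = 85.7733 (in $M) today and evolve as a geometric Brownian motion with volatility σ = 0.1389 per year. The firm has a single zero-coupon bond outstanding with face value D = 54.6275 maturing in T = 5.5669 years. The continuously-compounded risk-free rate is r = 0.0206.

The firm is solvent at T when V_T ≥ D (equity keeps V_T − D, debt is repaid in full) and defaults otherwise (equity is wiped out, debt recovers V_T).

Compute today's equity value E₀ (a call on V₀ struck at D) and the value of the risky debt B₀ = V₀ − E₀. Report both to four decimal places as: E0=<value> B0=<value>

d₁ = [ln(V₀/D) + (r + σ²/2)T] / (σ√T)
   = [ln(85.7733/54.6275) + (0.0206 + 0.5·0.1389²)·5.5669] / (0.1389·√5.5669)
   = [0.451170 + 0.168380] / 0.327725 = 1.890460
d₂ = d₁ − σ√T = 1.890460 − 0.327725 = 1.562736
N(d₁) = 0.970652,  N(d₂) = 0.940943,  e^(−rT) = 0.891653
E₀ = V₀·N(d₁) − D·e^(−rT)·N(d₂)
   = 85.7733·0.970652 − 54.6275·0.891653·0.940943 = 37.423841
B₀ = V₀ − E₀ = 85.7733 − 37.423841 = 48.349459

E0=37.4238 B0=48.3495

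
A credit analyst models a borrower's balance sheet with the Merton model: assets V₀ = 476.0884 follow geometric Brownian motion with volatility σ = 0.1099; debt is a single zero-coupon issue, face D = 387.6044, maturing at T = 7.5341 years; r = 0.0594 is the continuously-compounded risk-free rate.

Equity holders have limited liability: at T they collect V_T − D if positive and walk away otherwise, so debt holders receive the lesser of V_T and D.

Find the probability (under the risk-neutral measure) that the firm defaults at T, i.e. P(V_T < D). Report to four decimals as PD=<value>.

d₁ = [ln(V₀/D) + (r + σ²/2)T] / (σ√T)
   = [ln(476.0884/387.6044) + (0.0594 + 0.5·0.1099²)·7.5341] / (0.1099·√7.5341)
   = [0.205618 + 0.493024] / 0.301657 = 2.316016
d₂ = d₁ − σ√T = 2.316016 − 0.301657 = 2.014359
risk-neutral PD = N(−d₂) = N(-2.014359) = 0.021986

PD=0.0220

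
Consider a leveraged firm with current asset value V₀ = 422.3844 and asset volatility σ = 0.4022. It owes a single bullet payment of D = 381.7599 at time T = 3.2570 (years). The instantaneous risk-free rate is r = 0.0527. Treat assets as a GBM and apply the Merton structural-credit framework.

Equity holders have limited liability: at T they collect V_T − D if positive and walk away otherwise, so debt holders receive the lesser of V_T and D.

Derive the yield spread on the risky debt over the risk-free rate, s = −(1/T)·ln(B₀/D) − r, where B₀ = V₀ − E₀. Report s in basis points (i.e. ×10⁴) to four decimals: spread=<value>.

d₁ = [ln(V₀/D) + (r + σ²/2)T] / (σ√T)
   = [ln(422.3844/381.7599) + (0.0527 + 0.5·0.4022²)·3.2570] / (0.4022·√3.2570)
   = [0.101124 + 0.435078] / 0.725857 = 0.738716
d₂ = d₁ − σ√T = 0.738716 − 0.725857 = 0.012859
N(d₁) = 0.769960,  N(d₂) = 0.505130,  e^(−rT) = 0.842279
E₀ = V₀·N(d₁) − D·e^(−rT)·N(d₂)
   = 422.3844·0.769960 − 381.7599·0.842279·0.505130 = 162.795497
B₀ = V₀ − E₀ = 422.3844 − 162.795497 = 259.588903
spread = −(1/T)·ln(B₀/D) − r = −(1/3.2570)·ln(259.588903/381.7599) − 0.0527 = 0.06571960
in basis points: 0.06571960 × 10⁴ = 657.1960 bp

spread=657.1960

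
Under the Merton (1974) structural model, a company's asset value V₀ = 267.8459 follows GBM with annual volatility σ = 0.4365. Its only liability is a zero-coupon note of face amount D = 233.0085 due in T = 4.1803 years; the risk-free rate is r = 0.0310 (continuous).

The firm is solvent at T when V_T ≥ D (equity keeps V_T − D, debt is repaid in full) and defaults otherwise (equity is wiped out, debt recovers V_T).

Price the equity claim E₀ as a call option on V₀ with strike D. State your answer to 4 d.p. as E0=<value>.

E0=116.3948

d₁ = [ln(V₀/D) + (r + σ²/2)T] / (σ√T)
   = [ln(267.8459/233.0085) + (0.0310 + 0.5·0.4365²)·4.1803] / (0.4365·√4.1803)
   = [0.139337 + 0.527830] / 0.892458 = 0.747561
d₂ = d₁ − σ√T = 0.747561 − 0.892458 = -0.144897
N(d₁) = 0.772638,  N(d₂) = 0.442396,  e^(−rT) = 0.878456
E₀ = V₀·N(d₁) − D·e^(−rT)·N(d₂)
   = 267.8459·0.772638 − 233.0085·0.878456·0.442396 = 116.394757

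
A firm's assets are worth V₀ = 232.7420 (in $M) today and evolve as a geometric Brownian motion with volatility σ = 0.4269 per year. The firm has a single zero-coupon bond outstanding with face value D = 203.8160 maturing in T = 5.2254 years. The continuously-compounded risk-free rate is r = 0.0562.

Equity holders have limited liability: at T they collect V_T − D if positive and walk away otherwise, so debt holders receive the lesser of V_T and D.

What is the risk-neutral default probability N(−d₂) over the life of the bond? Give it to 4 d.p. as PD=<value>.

PD=0.5203

d₁ = [ln(V₀/D) + (r + σ²/2)T] / (σ√T)
   = [ln(232.7420/203.8160) + (0.0562 + 0.5·0.4269²)·5.2254] / (0.4269·√5.2254)
   = [0.132713 + 0.769815] / 0.975856 = 0.924858
d₂ = d₁ − σ√T = 0.924858 − 0.975856 = -0.050999
risk-neutral PD = N(−d₂) = N(0.050999) = 0.520337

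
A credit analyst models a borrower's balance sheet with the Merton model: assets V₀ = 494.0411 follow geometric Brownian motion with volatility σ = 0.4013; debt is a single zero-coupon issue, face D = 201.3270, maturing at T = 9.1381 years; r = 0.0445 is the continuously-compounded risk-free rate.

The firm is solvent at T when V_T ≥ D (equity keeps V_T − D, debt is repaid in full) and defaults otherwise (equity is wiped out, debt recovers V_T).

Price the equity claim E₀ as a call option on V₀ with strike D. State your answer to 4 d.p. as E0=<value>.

E0=379.9566

d₁ = [ln(V₀/D) + (r + σ²/2)T] / (σ√T)
   = [ln(494.0411/201.3270) + (0.0445 + 0.5·0.4013²)·9.1381] / (0.4013·√9.1381)
   = [0.897688 + 1.142453] / 1.213101 = 1.681757
d₂ = d₁ − σ√T = 1.681757 − 1.213101 = 0.468655
N(d₁) = 0.953692,  N(d₂) = 0.680342,  e^(−rT) = 0.665880
E₀ = V₀·N(d₁) − D·e^(−rT)·N(d₂)
   = 494.0411·0.953692 − 201.3270·0.665880·0.680342 = 379.956618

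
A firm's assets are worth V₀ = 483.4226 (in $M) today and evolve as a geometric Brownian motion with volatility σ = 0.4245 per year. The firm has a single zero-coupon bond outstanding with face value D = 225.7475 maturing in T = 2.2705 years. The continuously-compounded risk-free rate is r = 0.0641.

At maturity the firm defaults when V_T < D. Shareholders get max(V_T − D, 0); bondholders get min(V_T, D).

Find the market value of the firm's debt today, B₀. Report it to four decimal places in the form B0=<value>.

B0=188.4946

d₁ = [ln(V₀/D) + (r + σ²/2)T] / (σ√T)
   = [ln(483.4226/225.7475) + (0.0641 + 0.5·0.4245²)·2.2705] / (0.4245·√2.2705)
   = [0.761474 + 0.350111] / 0.639644 = 1.737819
d₂ = d₁ − σ√T = 1.737819 − 0.639644 = 1.098174
N(d₁) = 0.958879,  N(d₂) = 0.863936,  e^(−rT) = 0.864556
E₀ = V₀·N(d₁) − D·e^(−rT)·N(d₂)
   = 483.4226·0.958879 − 225.7475·0.864556·0.863936 = 294.928037
B₀ = V₀ − E₀ = 483.4226 − 294.928037 = 188.494563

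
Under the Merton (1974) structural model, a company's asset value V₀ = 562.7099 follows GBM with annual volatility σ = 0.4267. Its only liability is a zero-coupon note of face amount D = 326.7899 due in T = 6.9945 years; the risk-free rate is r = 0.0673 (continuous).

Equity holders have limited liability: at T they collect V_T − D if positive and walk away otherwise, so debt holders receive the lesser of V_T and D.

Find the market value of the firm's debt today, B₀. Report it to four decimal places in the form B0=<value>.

d₁ = [ln(V₀/D) + (r + σ²/2)T] / (σ√T)
   = [ln(562.7099/326.7899) + (0.0673 + 0.5·0.4267²)·6.9945] / (0.4267·√6.9945)
   = [0.543447 + 1.107484] / 1.128498 = 1.462945
d₂ = d₁ − σ√T = 1.462945 − 1.128498 = 0.334446
N(d₁) = 0.928259,  N(d₂) = 0.630979,  e^(−rT) = 0.624546
E₀ = V₀·N(d₁) − D·e^(−rT)·N(d₂)
   = 562.7099·0.928259 − 326.7899·0.624546·0.630979 = 393.560553
B₀ = V₀ − E₀ = 562.7099 − 393.560553 = 169.149347

B0=169.1493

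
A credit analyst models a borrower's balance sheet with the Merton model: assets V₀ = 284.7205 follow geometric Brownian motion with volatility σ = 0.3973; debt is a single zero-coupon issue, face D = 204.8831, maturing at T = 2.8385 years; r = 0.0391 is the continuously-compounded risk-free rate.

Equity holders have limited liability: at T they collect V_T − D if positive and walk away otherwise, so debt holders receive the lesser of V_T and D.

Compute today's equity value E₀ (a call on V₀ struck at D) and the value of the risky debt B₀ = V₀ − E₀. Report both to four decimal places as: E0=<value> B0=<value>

E0=124.1168 B0=160.6037

d₁ = [ln(V₀/D) + (r + σ²/2)T] / (σ√T)
   = [ln(284.7205/204.8831) + (0.0391 + 0.5·0.3973²)·2.8385] / (0.3973·√2.8385)
   = [0.329068 + 0.335010] / 0.669365 = 0.992102
d₂ = d₁ − σ√T = 0.992102 − 0.669365 = 0.322737
N(d₁) = 0.839426,  N(d₂) = 0.626553,  e^(−rT) = 0.894952
E₀ = V₀·N(d₁) − D·e^(−rT)·N(d₂)
   = 284.7205·0.839426 − 204.8831·0.894952·0.626553 = 124.116785
B₀ = V₀ − E₀ = 284.7205 − 124.116785 = 160.603715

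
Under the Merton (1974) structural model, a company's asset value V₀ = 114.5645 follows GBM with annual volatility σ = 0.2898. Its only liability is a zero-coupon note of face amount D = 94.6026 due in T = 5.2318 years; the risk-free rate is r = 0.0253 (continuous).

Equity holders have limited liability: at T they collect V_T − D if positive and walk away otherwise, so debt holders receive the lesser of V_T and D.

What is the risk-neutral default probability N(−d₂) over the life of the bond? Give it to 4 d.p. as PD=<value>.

PD=0.4376

d₁ = [ln(V₀/D) + (r + σ²/2)T] / (σ√T)
   = [ln(114.5645/94.6026) + (0.0253 + 0.5·0.2898²)·5.2318] / (0.2898·√5.2318)
   = [0.191453 + 0.352058] / 0.662863 = 0.819945
d₂ = d₁ − σ√T = 0.819945 − 0.662863 = 0.157082
risk-neutral PD = N(−d₂) = N(-0.157082) = 0.437590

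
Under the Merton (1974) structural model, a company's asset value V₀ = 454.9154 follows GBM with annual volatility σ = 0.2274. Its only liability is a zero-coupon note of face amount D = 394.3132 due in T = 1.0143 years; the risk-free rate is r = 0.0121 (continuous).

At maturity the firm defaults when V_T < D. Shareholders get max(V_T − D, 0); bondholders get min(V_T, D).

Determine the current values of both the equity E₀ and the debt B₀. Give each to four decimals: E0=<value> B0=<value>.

E0=79.6582 B0=375.2572

d₁ = [ln(V₀/D) + (r + σ²/2)T] / (σ√T)
   = [ln(454.9154/394.3132) + (0.0121 + 0.5·0.2274²)·1.0143] / (0.2274·√1.0143)
   = [0.142966 + 0.038498] / 0.229020 = 0.792350
d₂ = d₁ − σ√T = 0.792350 − 0.229020 = 0.563330
N(d₁) = 0.785922,  N(d₂) = 0.713395,  e^(−rT) = 0.987802
E₀ = V₀·N(d₁) − D·e^(−rT)·N(d₂)
   = 454.9154·0.785922 − 394.3132·0.987802·0.713395 = 79.658187
B₀ = V₀ − E₀ = 454.9154 − 79.658187 = 375.257213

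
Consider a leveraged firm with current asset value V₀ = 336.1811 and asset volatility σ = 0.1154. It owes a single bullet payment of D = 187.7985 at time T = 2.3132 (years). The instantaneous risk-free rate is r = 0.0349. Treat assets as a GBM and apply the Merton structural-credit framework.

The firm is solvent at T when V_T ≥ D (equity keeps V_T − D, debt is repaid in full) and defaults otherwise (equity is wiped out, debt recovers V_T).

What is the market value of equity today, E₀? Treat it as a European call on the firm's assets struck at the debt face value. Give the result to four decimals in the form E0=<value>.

E0=162.9486

d₁ = [ln(V₀/D) + (r + σ²/2)T] / (σ√T)
   = [ln(336.1811/187.7985) + (0.0349 + 0.5·0.1154²)·2.3132] / (0.1154·√2.3132)
   = [0.582280 + 0.096133] / 0.175514 = 3.865291
d₂ = d₁ − σ√T = 3.865291 − 0.175514 = 3.689777
N(d₁) = 0.999945,  N(d₂) = 0.999888,  e^(−rT) = 0.922442
E₀ = V₀·N(d₁) − D·e^(−rT)·N(d₂)
   = 336.1811·0.999945 − 187.7985·0.922442·0.999888 = 162.948650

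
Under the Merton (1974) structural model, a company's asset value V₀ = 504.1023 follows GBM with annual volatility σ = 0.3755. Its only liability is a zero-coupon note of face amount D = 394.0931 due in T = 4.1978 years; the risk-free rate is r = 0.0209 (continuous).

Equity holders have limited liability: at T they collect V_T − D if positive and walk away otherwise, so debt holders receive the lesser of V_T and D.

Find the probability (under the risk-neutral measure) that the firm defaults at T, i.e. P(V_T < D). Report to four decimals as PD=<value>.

PD=0.4803

d₁ = [ln(V₀/D) + (r + σ²/2)T] / (σ√T)
   = [ln(504.1023/394.0931) + (0.0209 + 0.5·0.3755²)·4.1978] / (0.3755·√4.1978)
   = [0.246192 + 0.383679] / 0.769344 = 0.818712
d₂ = d₁ − σ√T = 0.818712 − 0.769344 = 0.049368
risk-neutral PD = N(−d₂) = N(-0.049368) = 0.480313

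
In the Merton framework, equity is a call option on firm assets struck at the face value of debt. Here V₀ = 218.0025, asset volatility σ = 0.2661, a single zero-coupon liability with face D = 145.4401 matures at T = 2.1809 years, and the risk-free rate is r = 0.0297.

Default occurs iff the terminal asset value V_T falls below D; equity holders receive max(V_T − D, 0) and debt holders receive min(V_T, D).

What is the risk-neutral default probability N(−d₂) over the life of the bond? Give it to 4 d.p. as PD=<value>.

PD=0.1591

d₁ = [ln(V₀/D) + (r + σ²/2)T] / (σ√T)
   = [ln(218.0025/145.4401) + (0.0297 + 0.5·0.2661²)·2.1809] / (0.2661·√2.1809)
   = [0.404742 + 0.141987] / 0.392973 = 1.391263
d₂ = d₁ − σ√T = 1.391263 − 0.392973 = 0.998290
risk-neutral PD = N(−d₂) = N(-0.998290) = 0.159069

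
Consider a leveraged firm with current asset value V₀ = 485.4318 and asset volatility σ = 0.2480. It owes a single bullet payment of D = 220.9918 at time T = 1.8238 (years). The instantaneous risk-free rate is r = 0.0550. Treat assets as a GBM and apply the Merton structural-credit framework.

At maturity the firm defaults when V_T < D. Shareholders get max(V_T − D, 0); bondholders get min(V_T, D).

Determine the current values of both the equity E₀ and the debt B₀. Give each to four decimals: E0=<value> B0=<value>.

E0=285.6609 B0=199.7709

d₁ = [ln(V₀/D) + (r + σ²/2)T] / (σ√T)
   = [ln(485.4318/220.9918) + (0.0550 + 0.5·0.2480²)·1.8238] / (0.2480·√1.8238)
   = [0.786913 + 0.156394] / 0.334919 = 2.816522
d₂ = d₁ − σ√T = 2.816522 − 0.334919 = 2.481602
N(d₁) = 0.997573,  N(d₂) = 0.993460,  e^(−rT) = 0.904558
E₀ = V₀·N(d₁) − D·e^(−rT)·N(d₂)
   = 485.4318·0.997573 − 220.9918·0.904558·0.993460 = 285.660899
B₀ = V₀ − E₀ = 485.4318 − 285.660899 = 199.770901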